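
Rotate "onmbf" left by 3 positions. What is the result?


Input: "onmbf", rotate left by 3
First 3 characters: "onm"
Remaining characters: "bf"
Concatenate remaining + first: "bf" + "onm" = "bfonm"

bfonm


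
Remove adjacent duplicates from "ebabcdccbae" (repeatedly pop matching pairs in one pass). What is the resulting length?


Input: ebabcdccbae
Stack-based adjacent duplicate removal:
  Read 'e': push. Stack: e
  Read 'b': push. Stack: eb
  Read 'a': push. Stack: eba
  Read 'b': push. Stack: ebab
  Read 'c': push. Stack: ebabc
  Read 'd': push. Stack: ebabcd
  Read 'c': push. Stack: ebabcdc
  Read 'c': matches stack top 'c' => pop. Stack: ebabcd
  Read 'b': push. Stack: ebabcdb
  Read 'a': push. Stack: ebabcdba
  Read 'e': push. Stack: ebabcdbae
Final stack: "ebabcdbae" (length 9)

9


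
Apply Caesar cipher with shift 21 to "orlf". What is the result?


Caesar cipher: shift "orlf" by 21
  'o' (pos 14) + 21 = pos 9 = 'j'
  'r' (pos 17) + 21 = pos 12 = 'm'
  'l' (pos 11) + 21 = pos 6 = 'g'
  'f' (pos 5) + 21 = pos 0 = 'a'
Result: jmga

jmga


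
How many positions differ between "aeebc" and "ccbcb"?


Comparing "aeebc" and "ccbcb" position by position:
  Position 0: 'a' vs 'c' => DIFFER
  Position 1: 'e' vs 'c' => DIFFER
  Position 2: 'e' vs 'b' => DIFFER
  Position 3: 'b' vs 'c' => DIFFER
  Position 4: 'c' vs 'b' => DIFFER
Positions that differ: 5

5


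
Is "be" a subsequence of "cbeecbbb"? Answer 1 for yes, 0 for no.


Check if "be" is a subsequence of "cbeecbbb"
Greedy scan:
  Position 0 ('c'): no match needed
  Position 1 ('b'): matches sub[0] = 'b'
  Position 2 ('e'): matches sub[1] = 'e'
  Position 3 ('e'): no match needed
  Position 4 ('c'): no match needed
  Position 5 ('b'): no match needed
  Position 6 ('b'): no match needed
  Position 7 ('b'): no match needed
All 2 characters matched => is a subsequence

1


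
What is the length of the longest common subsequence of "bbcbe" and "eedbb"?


LCS of "bbcbe" and "eedbb"
DP table:
           e    e    d    b    b
      0    0    0    0    0    0
  b   0    0    0    0    1    1
  b   0    0    0    0    1    2
  c   0    0    0    0    1    2
  b   0    0    0    0    1    2
  e   0    1    1    1    1    2
LCS length = dp[5][5] = 2

2


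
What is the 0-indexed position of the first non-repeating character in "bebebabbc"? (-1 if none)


Input: bebebabbc
Character frequencies:
  'a': 1
  'b': 5
  'c': 1
  'e': 2
Scanning left to right for freq == 1:
  Position 0 ('b'): freq=5, skip
  Position 1 ('e'): freq=2, skip
  Position 2 ('b'): freq=5, skip
  Position 3 ('e'): freq=2, skip
  Position 4 ('b'): freq=5, skip
  Position 5 ('a'): unique! => answer = 5

5


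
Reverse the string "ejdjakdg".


Input: ejdjakdg
Reading characters right to left:
  Position 7: 'g'
  Position 6: 'd'
  Position 5: 'k'
  Position 4: 'a'
  Position 3: 'j'
  Position 2: 'd'
  Position 1: 'j'
  Position 0: 'e'
Reversed: gdkajdje

gdkajdje


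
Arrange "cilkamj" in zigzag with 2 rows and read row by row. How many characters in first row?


Zigzag "cilkamj" into 2 rows:
Placing characters:
  'c' => row 0
  'i' => row 1
  'l' => row 0
  'k' => row 1
  'a' => row 0
  'm' => row 1
  'j' => row 0
Rows:
  Row 0: "claj"
  Row 1: "ikm"
First row length: 4

4


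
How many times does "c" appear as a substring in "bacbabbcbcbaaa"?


Searching for "c" in "bacbabbcbcbaaa"
Scanning each position:
  Position 0: "b" => no
  Position 1: "a" => no
  Position 2: "c" => MATCH
  Position 3: "b" => no
  Position 4: "a" => no
  Position 5: "b" => no
  Position 6: "b" => no
  Position 7: "c" => MATCH
  Position 8: "b" => no
  Position 9: "c" => MATCH
  Position 10: "b" => no
  Position 11: "a" => no
  Position 12: "a" => no
  Position 13: "a" => no
Total occurrences: 3

3


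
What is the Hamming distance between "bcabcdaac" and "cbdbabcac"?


Comparing "bcabcdaac" and "cbdbabcac" position by position:
  Position 0: 'b' vs 'c' => differ
  Position 1: 'c' vs 'b' => differ
  Position 2: 'a' vs 'd' => differ
  Position 3: 'b' vs 'b' => same
  Position 4: 'c' vs 'a' => differ
  Position 5: 'd' vs 'b' => differ
  Position 6: 'a' vs 'c' => differ
  Position 7: 'a' vs 'a' => same
  Position 8: 'c' vs 'c' => same
Total differences (Hamming distance): 6

6


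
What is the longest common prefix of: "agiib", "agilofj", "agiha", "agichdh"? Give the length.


Words: agiib, agilofj, agiha, agichdh
  Position 0: all 'a' => match
  Position 1: all 'g' => match
  Position 2: all 'i' => match
  Position 3: ('i', 'l', 'h', 'c') => mismatch, stop
LCP = "agi" (length 3)

3


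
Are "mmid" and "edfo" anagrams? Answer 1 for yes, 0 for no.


Strings: "mmid", "edfo"
Sorted first:  dimm
Sorted second: defo
Differ at position 1: 'i' vs 'e' => not anagrams

0


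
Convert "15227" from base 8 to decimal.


Input: "15227" in base 8
Positional expansion:
  Digit '1' (value 1) x 8^4 = 4096
  Digit '5' (value 5) x 8^3 = 2560
  Digit '2' (value 2) x 8^2 = 128
  Digit '2' (value 2) x 8^1 = 16
  Digit '7' (value 7) x 8^0 = 7
Sum = 6807

6807


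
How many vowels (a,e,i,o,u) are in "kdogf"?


Input: kdogf
Checking each character:
  'k' at position 0: consonant
  'd' at position 1: consonant
  'o' at position 2: vowel (running total: 1)
  'g' at position 3: consonant
  'f' at position 4: consonant
Total vowels: 1

1


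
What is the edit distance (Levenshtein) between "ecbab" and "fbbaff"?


Computing edit distance: "ecbab" -> "fbbaff"
DP table:
           f    b    b    a    f    f
      0    1    2    3    4    5    6
  e   1    1    2    3    4    5    6
  c   2    2    2    3    4    5    6
  b   3    3    2    2    3    4    5
  a   4    4    3    3    2    3    4
  b   5    5    4    3    3    3    4
Edit distance = dp[5][6] = 4

4


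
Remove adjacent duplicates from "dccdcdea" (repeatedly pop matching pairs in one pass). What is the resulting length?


Input: dccdcdea
Stack-based adjacent duplicate removal:
  Read 'd': push. Stack: d
  Read 'c': push. Stack: dc
  Read 'c': matches stack top 'c' => pop. Stack: d
  Read 'd': matches stack top 'd' => pop. Stack: (empty)
  Read 'c': push. Stack: c
  Read 'd': push. Stack: cd
  Read 'e': push. Stack: cde
  Read 'a': push. Stack: cdea
Final stack: "cdea" (length 4)

4


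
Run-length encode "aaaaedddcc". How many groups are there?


Input: aaaaedddcc
Scanning for consecutive runs:
  Group 1: 'a' x 4 (positions 0-3)
  Group 2: 'e' x 1 (positions 4-4)
  Group 3: 'd' x 3 (positions 5-7)
  Group 4: 'c' x 2 (positions 8-9)
Total groups: 4

4


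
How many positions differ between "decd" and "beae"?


Comparing "decd" and "beae" position by position:
  Position 0: 'd' vs 'b' => DIFFER
  Position 1: 'e' vs 'e' => same
  Position 2: 'c' vs 'a' => DIFFER
  Position 3: 'd' vs 'e' => DIFFER
Positions that differ: 3

3


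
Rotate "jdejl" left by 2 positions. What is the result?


Input: "jdejl", rotate left by 2
First 2 characters: "jd"
Remaining characters: "ejl"
Concatenate remaining + first: "ejl" + "jd" = "ejljd"

ejljd


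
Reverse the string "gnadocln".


Input: gnadocln
Reading characters right to left:
  Position 7: 'n'
  Position 6: 'l'
  Position 5: 'c'
  Position 4: 'o'
  Position 3: 'd'
  Position 2: 'a'
  Position 1: 'n'
  Position 0: 'g'
Reversed: nlcodang

nlcodang


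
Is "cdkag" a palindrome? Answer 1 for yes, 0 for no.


Input: cdkag
Reversed: gakdc
  Compare pos 0 ('c') with pos 4 ('g'): MISMATCH
  Compare pos 1 ('d') with pos 3 ('a'): MISMATCH
Result: not a palindrome

0


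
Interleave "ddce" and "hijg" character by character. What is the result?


Interleaving "ddce" and "hijg":
  Position 0: 'd' from first, 'h' from second => "dh"
  Position 1: 'd' from first, 'i' from second => "di"
  Position 2: 'c' from first, 'j' from second => "cj"
  Position 3: 'e' from first, 'g' from second => "eg"
Result: dhdicjeg

dhdicjeg


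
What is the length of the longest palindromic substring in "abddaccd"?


Input: "abddaccd"
Checking substrings for palindromes:
  [2:4] "dd" (len 2) => palindrome
  [5:7] "cc" (len 2) => palindrome
Longest palindromic substring: "dd" with length 2

2


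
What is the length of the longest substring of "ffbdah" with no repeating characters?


Input: "ffbdah"
Sliding window (track last position of each char):
  Position 0 ('f'): window [0,0] length 1 -- new best
  Position 1 ('f'): repeat (last at 0), move window start to 1
  Position 1 ('f'): window [1,1] length 1
  Position 2 ('b'): window [1,2] length 2 -- new best
  Position 3 ('d'): window [1,3] length 3 -- new best
  Position 4 ('a'): window [1,4] length 4 -- new best
  Position 5 ('h'): window [1,5] length 5 -- new best
Longest substring with no repeats: "fbdah" with length 5

5


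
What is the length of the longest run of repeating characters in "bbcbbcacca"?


Input: "bbcbbcacca"
Scanning for longest run:
  Position 1 ('b'): continues run of 'b', length=2
  Position 2 ('c'): new char, reset run to 1
  Position 3 ('b'): new char, reset run to 1
  Position 4 ('b'): continues run of 'b', length=2
  Position 5 ('c'): new char, reset run to 1
  Position 6 ('a'): new char, reset run to 1
  Position 7 ('c'): new char, reset run to 1
  Position 8 ('c'): continues run of 'c', length=2
  Position 9 ('a'): new char, reset run to 1
Longest run: 'b' with length 2

2


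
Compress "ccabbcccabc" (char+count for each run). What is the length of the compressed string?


Input: ccabbcccabc
Runs:
  'c' x 2 => "c2"
  'a' x 1 => "a1"
  'b' x 2 => "b2"
  'c' x 3 => "c3"
  'a' x 1 => "a1"
  'b' x 1 => "b1"
  'c' x 1 => "c1"
Compressed: "c2a1b2c3a1b1c1"
Compressed length: 14

14


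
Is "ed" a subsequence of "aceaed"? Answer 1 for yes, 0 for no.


Check if "ed" is a subsequence of "aceaed"
Greedy scan:
  Position 0 ('a'): no match needed
  Position 1 ('c'): no match needed
  Position 2 ('e'): matches sub[0] = 'e'
  Position 3 ('a'): no match needed
  Position 4 ('e'): no match needed
  Position 5 ('d'): matches sub[1] = 'd'
All 2 characters matched => is a subsequence

1


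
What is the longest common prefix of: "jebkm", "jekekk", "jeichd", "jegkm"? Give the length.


Words: jebkm, jekekk, jeichd, jegkm
  Position 0: all 'j' => match
  Position 1: all 'e' => match
  Position 2: ('b', 'k', 'i', 'g') => mismatch, stop
LCP = "je" (length 2)

2


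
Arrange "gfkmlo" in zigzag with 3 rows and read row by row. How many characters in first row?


Zigzag "gfkmlo" into 3 rows:
Placing characters:
  'g' => row 0
  'f' => row 1
  'k' => row 2
  'm' => row 1
  'l' => row 0
  'o' => row 1
Rows:
  Row 0: "gl"
  Row 1: "fmo"
  Row 2: "k"
First row length: 2

2


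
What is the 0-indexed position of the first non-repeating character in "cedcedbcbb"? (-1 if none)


Input: cedcedbcbb
Character frequencies:
  'b': 3
  'c': 3
  'd': 2
  'e': 2
Scanning left to right for freq == 1:
  Position 0 ('c'): freq=3, skip
  Position 1 ('e'): freq=2, skip
  Position 2 ('d'): freq=2, skip
  Position 3 ('c'): freq=3, skip
  Position 4 ('e'): freq=2, skip
  Position 5 ('d'): freq=2, skip
  Position 6 ('b'): freq=3, skip
  Position 7 ('c'): freq=3, skip
  Position 8 ('b'): freq=3, skip
  Position 9 ('b'): freq=3, skip
  No unique character found => answer = -1

-1


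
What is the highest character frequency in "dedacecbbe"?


Input: dedacecbbe
Character counts:
  'a': 1
  'b': 2
  'c': 2
  'd': 2
  'e': 3
Maximum frequency: 3

3


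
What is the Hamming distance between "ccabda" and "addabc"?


Comparing "ccabda" and "addabc" position by position:
  Position 0: 'c' vs 'a' => differ
  Position 1: 'c' vs 'd' => differ
  Position 2: 'a' vs 'd' => differ
  Position 3: 'b' vs 'a' => differ
  Position 4: 'd' vs 'b' => differ
  Position 5: 'a' vs 'c' => differ
Total differences (Hamming distance): 6

6


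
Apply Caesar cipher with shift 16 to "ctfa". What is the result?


Caesar cipher: shift "ctfa" by 16
  'c' (pos 2) + 16 = pos 18 = 's'
  't' (pos 19) + 16 = pos 9 = 'j'
  'f' (pos 5) + 16 = pos 21 = 'v'
  'a' (pos 0) + 16 = pos 16 = 'q'
Result: sjvq

sjvq


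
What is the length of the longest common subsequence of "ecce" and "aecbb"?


LCS of "ecce" and "aecbb"
DP table:
           a    e    c    b    b
      0    0    0    0    0    0
  e   0    0    1    1    1    1
  c   0    0    1    2    2    2
  c   0    0    1    2    2    2
  e   0    0    1    2    2    2
LCS length = dp[4][5] = 2

2


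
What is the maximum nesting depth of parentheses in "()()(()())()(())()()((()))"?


Input: "()()(()())()(())()()((()))"
Tracking depth:
  Position 0 '(': depth becomes 1
  Position 1 ')': depth becomes 0
  Position 2 '(': depth becomes 1
  Position 3 ')': depth becomes 0
  Position 4 '(': depth becomes 1
  Position 5 '(': depth becomes 2
  Position 6 ')': depth becomes 1
  Position 7 '(': depth becomes 2
  Position 8 ')': depth becomes 1
  Position 9 ')': depth becomes 0
  Position 10 '(': depth becomes 1
  Position 11 ')': depth becomes 0
  Position 12 '(': depth becomes 1
  Position 13 '(': depth becomes 2
  Position 14 ')': depth becomes 1
  Position 15 ')': depth becomes 0
  Position 16 '(': depth becomes 1
  Position 17 ')': depth becomes 0
  Position 18 '(': depth becomes 1
  Position 19 ')': depth becomes 0
  Position 20 '(': depth becomes 1
  Position 21 '(': depth becomes 2
  Position 22 '(': depth becomes 3
  Position 23 ')': depth becomes 2
  Position 24 ')': depth becomes 1
  Position 25 ')': depth becomes 0
Maximum depth reached: 3

3


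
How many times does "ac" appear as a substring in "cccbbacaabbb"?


Searching for "ac" in "cccbbacaabbb"
Scanning each position:
  Position 0: "cc" => no
  Position 1: "cc" => no
  Position 2: "cb" => no
  Position 3: "bb" => no
  Position 4: "ba" => no
  Position 5: "ac" => MATCH
  Position 6: "ca" => no
  Position 7: "aa" => no
  Position 8: "ab" => no
  Position 9: "bb" => no
  Position 10: "bb" => no
Total occurrences: 1

1


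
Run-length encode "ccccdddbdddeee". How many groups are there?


Input: ccccdddbdddeee
Scanning for consecutive runs:
  Group 1: 'c' x 4 (positions 0-3)
  Group 2: 'd' x 3 (positions 4-6)
  Group 3: 'b' x 1 (positions 7-7)
  Group 4: 'd' x 3 (positions 8-10)
  Group 5: 'e' x 3 (positions 11-13)
Total groups: 5

5


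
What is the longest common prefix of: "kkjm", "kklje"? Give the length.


Words: kkjm, kklje
  Position 0: all 'k' => match
  Position 1: all 'k' => match
  Position 2: ('j', 'l') => mismatch, stop
LCP = "kk" (length 2)

2


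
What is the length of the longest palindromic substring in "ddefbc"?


Input: "ddefbc"
Checking substrings for palindromes:
  [0:2] "dd" (len 2) => palindrome
Longest palindromic substring: "dd" with length 2

2


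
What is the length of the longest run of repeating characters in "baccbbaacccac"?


Input: "baccbbaacccac"
Scanning for longest run:
  Position 1 ('a'): new char, reset run to 1
  Position 2 ('c'): new char, reset run to 1
  Position 3 ('c'): continues run of 'c', length=2
  Position 4 ('b'): new char, reset run to 1
  Position 5 ('b'): continues run of 'b', length=2
  Position 6 ('a'): new char, reset run to 1
  Position 7 ('a'): continues run of 'a', length=2
  Position 8 ('c'): new char, reset run to 1
  Position 9 ('c'): continues run of 'c', length=2
  Position 10 ('c'): continues run of 'c', length=3
  Position 11 ('a'): new char, reset run to 1
  Position 12 ('c'): new char, reset run to 1
Longest run: 'c' with length 3

3


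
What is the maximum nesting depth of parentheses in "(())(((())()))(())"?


Input: "(())(((())()))(())"
Tracking depth:
  Position 0 '(': depth becomes 1
  Position 1 '(': depth becomes 2
  Position 2 ')': depth becomes 1
  Position 3 ')': depth becomes 0
  Position 4 '(': depth becomes 1
  Position 5 '(': depth becomes 2
  Position 6 '(': depth becomes 3
  Position 7 '(': depth becomes 4
  Position 8 ')': depth becomes 3
  Position 9 ')': depth becomes 2
  Position 10 '(': depth becomes 3
  Position 11 ')': depth becomes 2
  Position 12 ')': depth becomes 1
  Position 13 ')': depth becomes 0
  Position 14 '(': depth becomes 1
  Position 15 '(': depth becomes 2
  Position 16 ')': depth becomes 1
  Position 17 ')': depth becomes 0
Maximum depth reached: 4

4


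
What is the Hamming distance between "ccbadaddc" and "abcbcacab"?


Comparing "ccbadaddc" and "abcbcacab" position by position:
  Position 0: 'c' vs 'a' => differ
  Position 1: 'c' vs 'b' => differ
  Position 2: 'b' vs 'c' => differ
  Position 3: 'a' vs 'b' => differ
  Position 4: 'd' vs 'c' => differ
  Position 5: 'a' vs 'a' => same
  Position 6: 'd' vs 'c' => differ
  Position 7: 'd' vs 'a' => differ
  Position 8: 'c' vs 'b' => differ
Total differences (Hamming distance): 8

8


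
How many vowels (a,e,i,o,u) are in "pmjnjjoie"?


Input: pmjnjjoie
Checking each character:
  'p' at position 0: consonant
  'm' at position 1: consonant
  'j' at position 2: consonant
  'n' at position 3: consonant
  'j' at position 4: consonant
  'j' at position 5: consonant
  'o' at position 6: vowel (running total: 1)
  'i' at position 7: vowel (running total: 2)
  'e' at position 8: vowel (running total: 3)
Total vowels: 3

3


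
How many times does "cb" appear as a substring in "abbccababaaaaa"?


Searching for "cb" in "abbccababaaaaa"
Scanning each position:
  Position 0: "ab" => no
  Position 1: "bb" => no
  Position 2: "bc" => no
  Position 3: "cc" => no
  Position 4: "ca" => no
  Position 5: "ab" => no
  Position 6: "ba" => no
  Position 7: "ab" => no
  Position 8: "ba" => no
  Position 9: "aa" => no
  Position 10: "aa" => no
  Position 11: "aa" => no
  Position 12: "aa" => no
Total occurrences: 0

0


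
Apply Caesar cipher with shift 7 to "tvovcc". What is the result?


Caesar cipher: shift "tvovcc" by 7
  't' (pos 19) + 7 = pos 0 = 'a'
  'v' (pos 21) + 7 = pos 2 = 'c'
  'o' (pos 14) + 7 = pos 21 = 'v'
  'v' (pos 21) + 7 = pos 2 = 'c'
  'c' (pos 2) + 7 = pos 9 = 'j'
  'c' (pos 2) + 7 = pos 9 = 'j'
Result: acvcjj

acvcjj


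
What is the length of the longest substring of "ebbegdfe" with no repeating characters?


Input: "ebbegdfe"
Sliding window (track last position of each char):
  Position 0 ('e'): window [0,0] length 1 -- new best
  Position 1 ('b'): window [0,1] length 2 -- new best
  Position 2 ('b'): repeat (last at 1), move window start to 2
  Position 2 ('b'): window [2,2] length 1
  Position 3 ('e'): window [2,3] length 2
  Position 4 ('g'): window [2,4] length 3 -- new best
  Position 5 ('d'): window [2,5] length 4 -- new best
  Position 6 ('f'): window [2,6] length 5 -- new best
  Position 7 ('e'): repeat (last at 3), move window start to 4
  Position 7 ('e'): window [4,7] length 4
Longest substring with no repeats: "begdf" with length 5

5


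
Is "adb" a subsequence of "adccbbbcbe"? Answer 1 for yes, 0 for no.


Check if "adb" is a subsequence of "adccbbbcbe"
Greedy scan:
  Position 0 ('a'): matches sub[0] = 'a'
  Position 1 ('d'): matches sub[1] = 'd'
  Position 2 ('c'): no match needed
  Position 3 ('c'): no match needed
  Position 4 ('b'): matches sub[2] = 'b'
  Position 5 ('b'): no match needed
  Position 6 ('b'): no match needed
  Position 7 ('c'): no match needed
  Position 8 ('b'): no match needed
  Position 9 ('e'): no match needed
All 3 characters matched => is a subsequence

1


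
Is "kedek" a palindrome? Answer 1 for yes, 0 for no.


Input: kedek
Reversed: kedek
  Compare pos 0 ('k') with pos 4 ('k'): match
  Compare pos 1 ('e') with pos 3 ('e'): match
Result: palindrome

1


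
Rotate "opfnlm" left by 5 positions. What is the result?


Input: "opfnlm", rotate left by 5
First 5 characters: "opfnl"
Remaining characters: "m"
Concatenate remaining + first: "m" + "opfnl" = "mopfnl"

mopfnl


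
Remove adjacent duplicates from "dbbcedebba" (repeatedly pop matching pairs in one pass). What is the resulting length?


Input: dbbcedebba
Stack-based adjacent duplicate removal:
  Read 'd': push. Stack: d
  Read 'b': push. Stack: db
  Read 'b': matches stack top 'b' => pop. Stack: d
  Read 'c': push. Stack: dc
  Read 'e': push. Stack: dce
  Read 'd': push. Stack: dced
  Read 'e': push. Stack: dcede
  Read 'b': push. Stack: dcedeb
  Read 'b': matches stack top 'b' => pop. Stack: dcede
  Read 'a': push. Stack: dcedea
Final stack: "dcedea" (length 6)

6


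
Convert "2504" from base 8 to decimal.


Input: "2504" in base 8
Positional expansion:
  Digit '2' (value 2) x 8^3 = 1024
  Digit '5' (value 5) x 8^2 = 320
  Digit '0' (value 0) x 8^1 = 0
  Digit '4' (value 4) x 8^0 = 4
Sum = 1348

1348


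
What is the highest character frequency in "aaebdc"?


Input: aaebdc
Character counts:
  'a': 2
  'b': 1
  'c': 1
  'd': 1
  'e': 1
Maximum frequency: 2

2


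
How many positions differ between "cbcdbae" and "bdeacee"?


Comparing "cbcdbae" and "bdeacee" position by position:
  Position 0: 'c' vs 'b' => DIFFER
  Position 1: 'b' vs 'd' => DIFFER
  Position 2: 'c' vs 'e' => DIFFER
  Position 3: 'd' vs 'a' => DIFFER
  Position 4: 'b' vs 'c' => DIFFER
  Position 5: 'a' vs 'e' => DIFFER
  Position 6: 'e' vs 'e' => same
Positions that differ: 6

6


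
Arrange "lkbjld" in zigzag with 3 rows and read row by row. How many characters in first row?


Zigzag "lkbjld" into 3 rows:
Placing characters:
  'l' => row 0
  'k' => row 1
  'b' => row 2
  'j' => row 1
  'l' => row 0
  'd' => row 1
Rows:
  Row 0: "ll"
  Row 1: "kjd"
  Row 2: "b"
First row length: 2

2


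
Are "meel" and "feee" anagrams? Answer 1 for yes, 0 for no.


Strings: "meel", "feee"
Sorted first:  eelm
Sorted second: eeef
Differ at position 2: 'l' vs 'e' => not anagrams

0


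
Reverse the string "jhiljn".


Input: jhiljn
Reading characters right to left:
  Position 5: 'n'
  Position 4: 'j'
  Position 3: 'l'
  Position 2: 'i'
  Position 1: 'h'
  Position 0: 'j'
Reversed: njlihj

njlihj


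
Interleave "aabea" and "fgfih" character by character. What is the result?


Interleaving "aabea" and "fgfih":
  Position 0: 'a' from first, 'f' from second => "af"
  Position 1: 'a' from first, 'g' from second => "ag"
  Position 2: 'b' from first, 'f' from second => "bf"
  Position 3: 'e' from first, 'i' from second => "ei"
  Position 4: 'a' from first, 'h' from second => "ah"
Result: afagbfeiah

afagbfeiah


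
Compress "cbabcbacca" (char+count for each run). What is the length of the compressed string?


Input: cbabcbacca
Runs:
  'c' x 1 => "c1"
  'b' x 1 => "b1"
  'a' x 1 => "a1"
  'b' x 1 => "b1"
  'c' x 1 => "c1"
  'b' x 1 => "b1"
  'a' x 1 => "a1"
  'c' x 2 => "c2"
  'a' x 1 => "a1"
Compressed: "c1b1a1b1c1b1a1c2a1"
Compressed length: 18

18


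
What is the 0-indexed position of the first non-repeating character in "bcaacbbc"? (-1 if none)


Input: bcaacbbc
Character frequencies:
  'a': 2
  'b': 3
  'c': 3
Scanning left to right for freq == 1:
  Position 0 ('b'): freq=3, skip
  Position 1 ('c'): freq=3, skip
  Position 2 ('a'): freq=2, skip
  Position 3 ('a'): freq=2, skip
  Position 4 ('c'): freq=3, skip
  Position 5 ('b'): freq=3, skip
  Position 6 ('b'): freq=3, skip
  Position 7 ('c'): freq=3, skip
  No unique character found => answer = -1

-1


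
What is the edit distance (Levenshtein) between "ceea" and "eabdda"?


Computing edit distance: "ceea" -> "eabdda"
DP table:
           e    a    b    d    d    a
      0    1    2    3    4    5    6
  c   1    1    2    3    4    5    6
  e   2    1    2    3    4    5    6
  e   3    2    2    3    4    5    6
  a   4    3    2    3    4    5    5
Edit distance = dp[4][6] = 5

5


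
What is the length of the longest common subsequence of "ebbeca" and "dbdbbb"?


LCS of "ebbeca" and "dbdbbb"
DP table:
           d    b    d    b    b    b
      0    0    0    0    0    0    0
  e   0    0    0    0    0    0    0
  b   0    0    1    1    1    1    1
  b   0    0    1    1    2    2    2
  e   0    0    1    1    2    2    2
  c   0    0    1    1    2    2    2
  a   0    0    1    1    2    2    2
LCS length = dp[6][6] = 2

2


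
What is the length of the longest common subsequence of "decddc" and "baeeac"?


LCS of "decddc" and "baeeac"
DP table:
           b    a    e    e    a    c
      0    0    0    0    0    0    0
  d   0    0    0    0    0    0    0
  e   0    0    0    1    1    1    1
  c   0    0    0    1    1    1    2
  d   0    0    0    1    1    1    2
  d   0    0    0    1    1    1    2
  c   0    0    0    1    1    1    2
LCS length = dp[6][6] = 2

2


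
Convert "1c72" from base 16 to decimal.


Input: "1c72" in base 16
Positional expansion:
  Digit '1' (value 1) x 16^3 = 4096
  Digit 'c' (value 12) x 16^2 = 3072
  Digit '7' (value 7) x 16^1 = 112
  Digit '2' (value 2) x 16^0 = 2
Sum = 7282

7282


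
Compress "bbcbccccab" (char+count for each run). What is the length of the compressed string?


Input: bbcbccccab
Runs:
  'b' x 2 => "b2"
  'c' x 1 => "c1"
  'b' x 1 => "b1"
  'c' x 4 => "c4"
  'a' x 1 => "a1"
  'b' x 1 => "b1"
Compressed: "b2c1b1c4a1b1"
Compressed length: 12

12


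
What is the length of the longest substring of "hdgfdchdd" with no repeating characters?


Input: "hdgfdchdd"
Sliding window (track last position of each char):
  Position 0 ('h'): window [0,0] length 1 -- new best
  Position 1 ('d'): window [0,1] length 2 -- new best
  Position 2 ('g'): window [0,2] length 3 -- new best
  Position 3 ('f'): window [0,3] length 4 -- new best
  Position 4 ('d'): repeat (last at 1), move window start to 2
  Position 4 ('d'): window [2,4] length 3
  Position 5 ('c'): window [2,5] length 4
  Position 6 ('h'): window [2,6] length 5 -- new best
  Position 7 ('d'): repeat (last at 4), move window start to 5
  Position 7 ('d'): window [5,7] length 3
  Position 8 ('d'): repeat (last at 7), move window start to 8
  Position 8 ('d'): window [8,8] length 1
Longest substring with no repeats: "gfdch" with length 5

5


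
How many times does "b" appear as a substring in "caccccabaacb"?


Searching for "b" in "caccccabaacb"
Scanning each position:
  Position 0: "c" => no
  Position 1: "a" => no
  Position 2: "c" => no
  Position 3: "c" => no
  Position 4: "c" => no
  Position 5: "c" => no
  Position 6: "a" => no
  Position 7: "b" => MATCH
  Position 8: "a" => no
  Position 9: "a" => no
  Position 10: "c" => no
  Position 11: "b" => MATCH
Total occurrences: 2

2


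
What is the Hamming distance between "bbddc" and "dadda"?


Comparing "bbddc" and "dadda" position by position:
  Position 0: 'b' vs 'd' => differ
  Position 1: 'b' vs 'a' => differ
  Position 2: 'd' vs 'd' => same
  Position 3: 'd' vs 'd' => same
  Position 4: 'c' vs 'a' => differ
Total differences (Hamming distance): 3

3


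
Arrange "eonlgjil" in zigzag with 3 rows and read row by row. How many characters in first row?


Zigzag "eonlgjil" into 3 rows:
Placing characters:
  'e' => row 0
  'o' => row 1
  'n' => row 2
  'l' => row 1
  'g' => row 0
  'j' => row 1
  'i' => row 2
  'l' => row 1
Rows:
  Row 0: "eg"
  Row 1: "oljl"
  Row 2: "ni"
First row length: 2

2


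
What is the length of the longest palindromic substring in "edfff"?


Input: "edfff"
Checking substrings for palindromes:
  [2:5] "fff" (len 3) => palindrome
  [2:4] "ff" (len 2) => palindrome
  [3:5] "ff" (len 2) => palindrome
Longest palindromic substring: "fff" with length 3

3


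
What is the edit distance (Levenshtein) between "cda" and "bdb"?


Computing edit distance: "cda" -> "bdb"
DP table:
           b    d    b
      0    1    2    3
  c   1    1    2    3
  d   2    2    1    2
  a   3    3    2    2
Edit distance = dp[3][3] = 2

2


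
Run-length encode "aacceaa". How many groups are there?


Input: aacceaa
Scanning for consecutive runs:
  Group 1: 'a' x 2 (positions 0-1)
  Group 2: 'c' x 2 (positions 2-3)
  Group 3: 'e' x 1 (positions 4-4)
  Group 4: 'a' x 2 (positions 5-6)
Total groups: 4

4


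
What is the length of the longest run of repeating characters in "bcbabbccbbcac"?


Input: "bcbabbccbbcac"
Scanning for longest run:
  Position 1 ('c'): new char, reset run to 1
  Position 2 ('b'): new char, reset run to 1
  Position 3 ('a'): new char, reset run to 1
  Position 4 ('b'): new char, reset run to 1
  Position 5 ('b'): continues run of 'b', length=2
  Position 6 ('c'): new char, reset run to 1
  Position 7 ('c'): continues run of 'c', length=2
  Position 8 ('b'): new char, reset run to 1
  Position 9 ('b'): continues run of 'b', length=2
  Position 10 ('c'): new char, reset run to 1
  Position 11 ('a'): new char, reset run to 1
  Position 12 ('c'): new char, reset run to 1
Longest run: 'b' with length 2

2


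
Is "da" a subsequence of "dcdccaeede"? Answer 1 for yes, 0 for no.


Check if "da" is a subsequence of "dcdccaeede"
Greedy scan:
  Position 0 ('d'): matches sub[0] = 'd'
  Position 1 ('c'): no match needed
  Position 2 ('d'): no match needed
  Position 3 ('c'): no match needed
  Position 4 ('c'): no match needed
  Position 5 ('a'): matches sub[1] = 'a'
  Position 6 ('e'): no match needed
  Position 7 ('e'): no match needed
  Position 8 ('d'): no match needed
  Position 9 ('e'): no match needed
All 2 characters matched => is a subsequence

1


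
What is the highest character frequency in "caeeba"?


Input: caeeba
Character counts:
  'a': 2
  'b': 1
  'c': 1
  'e': 2
Maximum frequency: 2

2


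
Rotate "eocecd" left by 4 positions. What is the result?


Input: "eocecd", rotate left by 4
First 4 characters: "eoce"
Remaining characters: "cd"
Concatenate remaining + first: "cd" + "eoce" = "cdeoce"

cdeoce


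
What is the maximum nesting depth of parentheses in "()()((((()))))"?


Input: "()()((((()))))"
Tracking depth:
  Position 0 '(': depth becomes 1
  Position 1 ')': depth becomes 0
  Position 2 '(': depth becomes 1
  Position 3 ')': depth becomes 0
  Position 4 '(': depth becomes 1
  Position 5 '(': depth becomes 2
  Position 6 '(': depth becomes 3
  Position 7 '(': depth becomes 4
  Position 8 '(': depth becomes 5
  Position 9 ')': depth becomes 4
  Position 10 ')': depth becomes 3
  Position 11 ')': depth becomes 2
  Position 12 ')': depth becomes 1
  Position 13 ')': depth becomes 0
Maximum depth reached: 5

5


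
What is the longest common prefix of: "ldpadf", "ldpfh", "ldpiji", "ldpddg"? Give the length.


Words: ldpadf, ldpfh, ldpiji, ldpddg
  Position 0: all 'l' => match
  Position 1: all 'd' => match
  Position 2: all 'p' => match
  Position 3: ('a', 'f', 'i', 'd') => mismatch, stop
LCP = "ldp" (length 3)

3


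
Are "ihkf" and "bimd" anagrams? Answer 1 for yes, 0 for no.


Strings: "ihkf", "bimd"
Sorted first:  fhik
Sorted second: bdim
Differ at position 0: 'f' vs 'b' => not anagrams

0


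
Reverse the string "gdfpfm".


Input: gdfpfm
Reading characters right to left:
  Position 5: 'm'
  Position 4: 'f'
  Position 3: 'p'
  Position 2: 'f'
  Position 1: 'd'
  Position 0: 'g'
Reversed: mfpfdg

mfpfdg


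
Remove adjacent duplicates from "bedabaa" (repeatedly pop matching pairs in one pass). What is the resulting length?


Input: bedabaa
Stack-based adjacent duplicate removal:
  Read 'b': push. Stack: b
  Read 'e': push. Stack: be
  Read 'd': push. Stack: bed
  Read 'a': push. Stack: beda
  Read 'b': push. Stack: bedab
  Read 'a': push. Stack: bedaba
  Read 'a': matches stack top 'a' => pop. Stack: bedab
Final stack: "bedab" (length 5)

5


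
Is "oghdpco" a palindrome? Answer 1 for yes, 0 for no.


Input: oghdpco
Reversed: ocpdhgo
  Compare pos 0 ('o') with pos 6 ('o'): match
  Compare pos 1 ('g') with pos 5 ('c'): MISMATCH
  Compare pos 2 ('h') with pos 4 ('p'): MISMATCH
Result: not a palindrome

0


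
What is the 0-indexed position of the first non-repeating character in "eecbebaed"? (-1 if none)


Input: eecbebaed
Character frequencies:
  'a': 1
  'b': 2
  'c': 1
  'd': 1
  'e': 4
Scanning left to right for freq == 1:
  Position 0 ('e'): freq=4, skip
  Position 1 ('e'): freq=4, skip
  Position 2 ('c'): unique! => answer = 2

2


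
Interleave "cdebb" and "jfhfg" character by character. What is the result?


Interleaving "cdebb" and "jfhfg":
  Position 0: 'c' from first, 'j' from second => "cj"
  Position 1: 'd' from first, 'f' from second => "df"
  Position 2: 'e' from first, 'h' from second => "eh"
  Position 3: 'b' from first, 'f' from second => "bf"
  Position 4: 'b' from first, 'g' from second => "bg"
Result: cjdfehbfbg

cjdfehbfbg


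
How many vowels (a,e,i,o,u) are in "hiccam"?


Input: hiccam
Checking each character:
  'h' at position 0: consonant
  'i' at position 1: vowel (running total: 1)
  'c' at position 2: consonant
  'c' at position 3: consonant
  'a' at position 4: vowel (running total: 2)
  'm' at position 5: consonant
Total vowels: 2

2


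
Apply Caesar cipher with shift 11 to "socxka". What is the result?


Caesar cipher: shift "socxka" by 11
  's' (pos 18) + 11 = pos 3 = 'd'
  'o' (pos 14) + 11 = pos 25 = 'z'
  'c' (pos 2) + 11 = pos 13 = 'n'
  'x' (pos 23) + 11 = pos 8 = 'i'
  'k' (pos 10) + 11 = pos 21 = 'v'
  'a' (pos 0) + 11 = pos 11 = 'l'
Result: dznivl

dznivl


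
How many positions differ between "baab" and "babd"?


Comparing "baab" and "babd" position by position:
  Position 0: 'b' vs 'b' => same
  Position 1: 'a' vs 'a' => same
  Position 2: 'a' vs 'b' => DIFFER
  Position 3: 'b' vs 'd' => DIFFER
Positions that differ: 2

2


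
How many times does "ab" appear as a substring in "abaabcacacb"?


Searching for "ab" in "abaabcacacb"
Scanning each position:
  Position 0: "ab" => MATCH
  Position 1: "ba" => no
  Position 2: "aa" => no
  Position 3: "ab" => MATCH
  Position 4: "bc" => no
  Position 5: "ca" => no
  Position 6: "ac" => no
  Position 7: "ca" => no
  Position 8: "ac" => no
  Position 9: "cb" => no
Total occurrences: 2

2


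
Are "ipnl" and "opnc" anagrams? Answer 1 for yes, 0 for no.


Strings: "ipnl", "opnc"
Sorted first:  ilnp
Sorted second: cnop
Differ at position 0: 'i' vs 'c' => not anagrams

0


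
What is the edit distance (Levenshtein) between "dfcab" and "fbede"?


Computing edit distance: "dfcab" -> "fbede"
DP table:
           f    b    e    d    e
      0    1    2    3    4    5
  d   1    1    2    3    3    4
  f   2    1    2    3    4    4
  c   3    2    2    3    4    5
  a   4    3    3    3    4    5
  b   5    4    3    4    4    5
Edit distance = dp[5][5] = 5

5


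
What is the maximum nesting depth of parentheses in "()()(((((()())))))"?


Input: "()()(((((()())))))"
Tracking depth:
  Position 0 '(': depth becomes 1
  Position 1 ')': depth becomes 0
  Position 2 '(': depth becomes 1
  Position 3 ')': depth becomes 0
  Position 4 '(': depth becomes 1
  Position 5 '(': depth becomes 2
  Position 6 '(': depth becomes 3
  Position 7 '(': depth becomes 4
  Position 8 '(': depth becomes 5
  Position 9 '(': depth becomes 6
  Position 10 ')': depth becomes 5
  Position 11 '(': depth becomes 6
  Position 12 ')': depth becomes 5
  Position 13 ')': depth becomes 4
  Position 14 ')': depth becomes 3
  Position 15 ')': depth becomes 2
  Position 16 ')': depth becomes 1
  Position 17 ')': depth becomes 0
Maximum depth reached: 6

6


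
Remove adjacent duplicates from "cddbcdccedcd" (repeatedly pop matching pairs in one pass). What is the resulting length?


Input: cddbcdccedcd
Stack-based adjacent duplicate removal:
  Read 'c': push. Stack: c
  Read 'd': push. Stack: cd
  Read 'd': matches stack top 'd' => pop. Stack: c
  Read 'b': push. Stack: cb
  Read 'c': push. Stack: cbc
  Read 'd': push. Stack: cbcd
  Read 'c': push. Stack: cbcdc
  Read 'c': matches stack top 'c' => pop. Stack: cbcd
  Read 'e': push. Stack: cbcde
  Read 'd': push. Stack: cbcded
  Read 'c': push. Stack: cbcdedc
  Read 'd': push. Stack: cbcdedcd
Final stack: "cbcdedcd" (length 8)

8


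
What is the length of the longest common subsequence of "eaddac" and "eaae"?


LCS of "eaddac" and "eaae"
DP table:
           e    a    a    e
      0    0    0    0    0
  e   0    1    1    1    1
  a   0    1    2    2    2
  d   0    1    2    2    2
  d   0    1    2    2    2
  a   0    1    2    3    3
  c   0    1    2    3    3
LCS length = dp[6][4] = 3

3


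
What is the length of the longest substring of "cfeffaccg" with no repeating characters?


Input: "cfeffaccg"
Sliding window (track last position of each char):
  Position 0 ('c'): window [0,0] length 1 -- new best
  Position 1 ('f'): window [0,1] length 2 -- new best
  Position 2 ('e'): window [0,2] length 3 -- new best
  Position 3 ('f'): repeat (last at 1), move window start to 2
  Position 3 ('f'): window [2,3] length 2
  Position 4 ('f'): repeat (last at 3), move window start to 4
  Position 4 ('f'): window [4,4] length 1
  Position 5 ('a'): window [4,5] length 2
  Position 6 ('c'): window [4,6] length 3
  Position 7 ('c'): repeat (last at 6), move window start to 7
  Position 7 ('c'): window [7,7] length 1
  Position 8 ('g'): window [7,8] length 2
Longest substring with no repeats: "cfe" with length 3

3


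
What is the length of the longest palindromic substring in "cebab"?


Input: "cebab"
Checking substrings for palindromes:
  [2:5] "bab" (len 3) => palindrome
Longest palindromic substring: "bab" with length 3

3


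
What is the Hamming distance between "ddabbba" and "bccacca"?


Comparing "ddabbba" and "bccacca" position by position:
  Position 0: 'd' vs 'b' => differ
  Position 1: 'd' vs 'c' => differ
  Position 2: 'a' vs 'c' => differ
  Position 3: 'b' vs 'a' => differ
  Position 4: 'b' vs 'c' => differ
  Position 5: 'b' vs 'c' => differ
  Position 6: 'a' vs 'a' => same
Total differences (Hamming distance): 6

6


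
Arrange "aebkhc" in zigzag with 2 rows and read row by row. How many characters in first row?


Zigzag "aebkhc" into 2 rows:
Placing characters:
  'a' => row 0
  'e' => row 1
  'b' => row 0
  'k' => row 1
  'h' => row 0
  'c' => row 1
Rows:
  Row 0: "abh"
  Row 1: "ekc"
First row length: 3

3


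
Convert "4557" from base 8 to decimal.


Input: "4557" in base 8
Positional expansion:
  Digit '4' (value 4) x 8^3 = 2048
  Digit '5' (value 5) x 8^2 = 320
  Digit '5' (value 5) x 8^1 = 40
  Digit '7' (value 7) x 8^0 = 7
Sum = 2415

2415


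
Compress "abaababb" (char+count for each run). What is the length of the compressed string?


Input: abaababb
Runs:
  'a' x 1 => "a1"
  'b' x 1 => "b1"
  'a' x 2 => "a2"
  'b' x 1 => "b1"
  'a' x 1 => "a1"
  'b' x 2 => "b2"
Compressed: "a1b1a2b1a1b2"
Compressed length: 12

12


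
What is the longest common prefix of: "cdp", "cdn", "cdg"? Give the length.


Words: cdp, cdn, cdg
  Position 0: all 'c' => match
  Position 1: all 'd' => match
  Position 2: ('p', 'n', 'g') => mismatch, stop
LCP = "cd" (length 2)

2


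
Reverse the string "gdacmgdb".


Input: gdacmgdb
Reading characters right to left:
  Position 7: 'b'
  Position 6: 'd'
  Position 5: 'g'
  Position 4: 'm'
  Position 3: 'c'
  Position 2: 'a'
  Position 1: 'd'
  Position 0: 'g'
Reversed: bdgmcadg

bdgmcadg


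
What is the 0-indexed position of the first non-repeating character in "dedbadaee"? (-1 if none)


Input: dedbadaee
Character frequencies:
  'a': 2
  'b': 1
  'd': 3
  'e': 3
Scanning left to right for freq == 1:
  Position 0 ('d'): freq=3, skip
  Position 1 ('e'): freq=3, skip
  Position 2 ('d'): freq=3, skip
  Position 3 ('b'): unique! => answer = 3

3


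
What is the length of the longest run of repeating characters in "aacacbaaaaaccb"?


Input: "aacacbaaaaaccb"
Scanning for longest run:
  Position 1 ('a'): continues run of 'a', length=2
  Position 2 ('c'): new char, reset run to 1
  Position 3 ('a'): new char, reset run to 1
  Position 4 ('c'): new char, reset run to 1
  Position 5 ('b'): new char, reset run to 1
  Position 6 ('a'): new char, reset run to 1
  Position 7 ('a'): continues run of 'a', length=2
  Position 8 ('a'): continues run of 'a', length=3
  Position 9 ('a'): continues run of 'a', length=4
  Position 10 ('a'): continues run of 'a', length=5
  Position 11 ('c'): new char, reset run to 1
  Position 12 ('c'): continues run of 'c', length=2
  Position 13 ('b'): new char, reset run to 1
Longest run: 'a' with length 5

5
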